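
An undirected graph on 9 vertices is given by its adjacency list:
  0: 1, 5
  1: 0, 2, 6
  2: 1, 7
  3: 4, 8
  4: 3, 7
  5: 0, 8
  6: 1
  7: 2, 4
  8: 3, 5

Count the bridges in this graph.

1

The edges on the cycle 7-2-1-0-5-8-3-4-7 are not bridges since each lies on that cycle.
But removing 6-1 disconnects 6 from 1 — this is a bridge.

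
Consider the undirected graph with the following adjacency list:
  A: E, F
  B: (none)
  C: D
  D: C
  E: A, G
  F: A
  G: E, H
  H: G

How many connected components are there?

B is isolated — a component by itself.
Starting from C we can reach C, D. That is one component of size 2.
Starting from A we can reach A, E, F, G, H. That is one component of size 5.
Total: 3 components.

3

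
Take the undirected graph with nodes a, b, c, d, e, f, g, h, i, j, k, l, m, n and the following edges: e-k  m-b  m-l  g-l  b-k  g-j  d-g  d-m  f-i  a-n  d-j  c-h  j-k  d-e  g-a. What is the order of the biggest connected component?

Starting from c we can reach c, h. That is one component of size 2.
Starting from f we can reach f, i. That is one component of size 2.
Starting from a we can reach a, b, d, e, g, j, k, l, m, n. That is one component of size 10.
The largest has 10 vertices.

10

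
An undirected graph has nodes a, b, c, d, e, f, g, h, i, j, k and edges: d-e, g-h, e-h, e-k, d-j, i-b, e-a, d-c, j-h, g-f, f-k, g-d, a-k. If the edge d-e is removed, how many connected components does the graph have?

2

d and e are still connected via d-g-h-e, so the component count stays at 2.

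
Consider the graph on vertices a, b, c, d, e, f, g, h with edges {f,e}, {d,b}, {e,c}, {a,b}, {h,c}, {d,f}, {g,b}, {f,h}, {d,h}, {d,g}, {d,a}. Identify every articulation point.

d

Removing d increases the component count from 1 to 2, so d is a cut vertex.
By contrast removing c leaves 1 component; it is not a cut vertex. No other vertex is a cut vertex either.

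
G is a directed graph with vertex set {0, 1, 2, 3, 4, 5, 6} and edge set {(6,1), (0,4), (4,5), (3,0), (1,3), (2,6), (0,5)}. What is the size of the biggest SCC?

1

{5} is an SCC by itself.
{0} is an SCC by itself.
{6} is an SCC by itself.
{4} is an SCC by itself.
{3} is an SCC by itself.
(and 2 more singleton SCCs)
The largest has 1 vertex.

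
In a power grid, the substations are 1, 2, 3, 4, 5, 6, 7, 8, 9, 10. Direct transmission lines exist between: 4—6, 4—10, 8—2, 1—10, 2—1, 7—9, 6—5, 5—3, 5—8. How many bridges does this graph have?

The edges on the cycle 4-6-5-8-2-1-10-4 are not bridges since each lies on that cycle.
But removing 7—9 disconnects 7 from 9; removing 5—3 disconnects 5 from 3 — these are bridges.
That makes 2 bridges.

2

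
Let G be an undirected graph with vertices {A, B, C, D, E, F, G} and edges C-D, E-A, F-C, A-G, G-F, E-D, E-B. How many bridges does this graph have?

1

The edges on the cycle E-A-G-F-C-D-E are not bridges since each lies on that cycle.
But removing E-B disconnects E from B — this is a bridge.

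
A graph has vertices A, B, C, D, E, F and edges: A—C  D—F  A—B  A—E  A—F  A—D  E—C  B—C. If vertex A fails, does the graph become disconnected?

Yes

Deleting A raises the number of components from 1 to 2, so A is a cut vertex.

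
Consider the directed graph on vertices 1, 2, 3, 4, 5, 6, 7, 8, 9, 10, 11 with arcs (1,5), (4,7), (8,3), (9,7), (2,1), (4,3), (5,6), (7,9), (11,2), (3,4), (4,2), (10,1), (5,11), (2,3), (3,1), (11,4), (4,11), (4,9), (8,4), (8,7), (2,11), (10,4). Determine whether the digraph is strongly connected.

There is no directed path from 2 to 10, so the graph is not strongly connected.

No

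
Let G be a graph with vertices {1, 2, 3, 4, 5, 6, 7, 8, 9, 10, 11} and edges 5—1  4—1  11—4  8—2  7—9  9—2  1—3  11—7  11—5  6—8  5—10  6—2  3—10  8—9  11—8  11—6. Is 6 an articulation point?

Deleting 6 leaves 1 component (was 1) (its neighbors 2, 8, 11 remain connected to each other), so 6 is not a cut vertex.

No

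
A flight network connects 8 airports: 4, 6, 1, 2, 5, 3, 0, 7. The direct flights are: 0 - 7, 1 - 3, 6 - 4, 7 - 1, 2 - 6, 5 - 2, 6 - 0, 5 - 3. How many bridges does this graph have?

1

The edges on the cycle 5-2-6-0-7-1-3-5 are not bridges since each lies on that cycle.
But removing 6 - 4 disconnects 6 from 4 — this is a bridge.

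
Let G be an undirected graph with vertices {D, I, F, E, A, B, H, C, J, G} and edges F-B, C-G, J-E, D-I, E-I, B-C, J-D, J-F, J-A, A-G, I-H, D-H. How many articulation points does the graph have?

1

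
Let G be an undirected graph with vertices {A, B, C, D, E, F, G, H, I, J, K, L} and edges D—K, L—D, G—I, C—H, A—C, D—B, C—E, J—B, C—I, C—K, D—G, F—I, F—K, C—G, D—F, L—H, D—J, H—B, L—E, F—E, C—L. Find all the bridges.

The edges on the cycle C-L-D-F-I-C are not bridges since each lies on that cycle.
But removing A—C disconnects A from C — this is a bridge.

A-C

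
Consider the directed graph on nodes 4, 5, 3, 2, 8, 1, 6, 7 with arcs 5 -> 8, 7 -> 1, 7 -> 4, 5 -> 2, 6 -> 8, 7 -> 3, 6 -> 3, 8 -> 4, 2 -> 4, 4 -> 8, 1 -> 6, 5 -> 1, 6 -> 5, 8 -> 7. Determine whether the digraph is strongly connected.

There is no directed path from 3 to 4, so the graph is not strongly connected.

No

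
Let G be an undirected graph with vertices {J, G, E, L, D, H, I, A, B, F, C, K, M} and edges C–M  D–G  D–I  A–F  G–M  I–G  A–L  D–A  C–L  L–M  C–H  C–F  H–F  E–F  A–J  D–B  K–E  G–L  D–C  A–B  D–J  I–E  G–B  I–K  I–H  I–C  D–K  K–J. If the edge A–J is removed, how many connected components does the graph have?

A and J are still connected via A-D-J, so the component count stays at 1.

1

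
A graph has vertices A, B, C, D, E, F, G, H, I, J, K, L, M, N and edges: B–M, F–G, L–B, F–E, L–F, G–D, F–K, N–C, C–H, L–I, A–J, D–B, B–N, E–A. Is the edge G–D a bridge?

After removing G–D, the path G-F-L-B-D still connects them, so the edge is not a bridge.

No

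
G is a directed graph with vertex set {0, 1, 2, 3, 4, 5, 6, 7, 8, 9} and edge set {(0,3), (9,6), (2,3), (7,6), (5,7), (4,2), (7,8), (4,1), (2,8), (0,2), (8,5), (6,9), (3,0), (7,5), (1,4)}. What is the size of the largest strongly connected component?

{5, 7, 8} are all mutually reachable — one SCC of size 3.
{0, 2, 3} are all mutually reachable — one SCC of size 3.
{1, 4} are all mutually reachable — one SCC of size 2.
{6, 9} are all mutually reachable — one SCC of size 2.
The largest has 3 vertices.

3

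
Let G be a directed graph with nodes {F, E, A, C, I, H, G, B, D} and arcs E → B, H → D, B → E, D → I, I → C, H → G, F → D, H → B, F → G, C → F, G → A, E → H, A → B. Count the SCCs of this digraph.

{A, B, C, D, E, F, G, H, I} are all mutually reachable — one SCC of size 9.
That gives 1 strongly connected component.

1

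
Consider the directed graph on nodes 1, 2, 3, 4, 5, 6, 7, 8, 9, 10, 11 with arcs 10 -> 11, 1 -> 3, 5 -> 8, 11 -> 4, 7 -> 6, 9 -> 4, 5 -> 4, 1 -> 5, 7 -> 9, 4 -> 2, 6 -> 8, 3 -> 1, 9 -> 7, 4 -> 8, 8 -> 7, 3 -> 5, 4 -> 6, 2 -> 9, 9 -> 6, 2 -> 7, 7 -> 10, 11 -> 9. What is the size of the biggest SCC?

{2, 4, 6, 7, 8, 9, 10, 11} are all mutually reachable — one SCC of size 8.
{1, 3} are all mutually reachable — one SCC of size 2.
{5} is an SCC by itself.
The largest has 8 vertices.

8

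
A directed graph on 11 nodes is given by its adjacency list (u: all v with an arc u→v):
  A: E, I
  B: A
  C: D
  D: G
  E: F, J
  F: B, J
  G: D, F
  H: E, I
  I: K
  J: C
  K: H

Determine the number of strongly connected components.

{A, B, C, D, E, F, G, H, I, J, K} are all mutually reachable — one SCC of size 11.
That gives 1 strongly connected component.

1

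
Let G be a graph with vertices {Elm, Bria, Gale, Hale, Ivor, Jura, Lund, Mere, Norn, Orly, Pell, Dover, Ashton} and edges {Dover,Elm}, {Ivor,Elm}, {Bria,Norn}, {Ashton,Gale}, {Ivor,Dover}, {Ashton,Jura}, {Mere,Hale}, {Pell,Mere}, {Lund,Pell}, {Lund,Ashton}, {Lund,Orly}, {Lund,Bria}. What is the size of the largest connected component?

10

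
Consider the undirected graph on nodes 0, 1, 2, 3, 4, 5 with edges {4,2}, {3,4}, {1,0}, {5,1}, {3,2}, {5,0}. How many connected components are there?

2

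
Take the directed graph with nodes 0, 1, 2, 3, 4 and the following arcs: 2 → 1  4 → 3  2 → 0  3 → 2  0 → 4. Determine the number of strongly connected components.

{0, 2, 3, 4} are all mutually reachable — one SCC of size 4.
{1} is an SCC by itself.
That gives 2 strongly connected components.

2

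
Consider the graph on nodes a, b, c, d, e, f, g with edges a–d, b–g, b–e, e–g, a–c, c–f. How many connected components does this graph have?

Starting from b we can reach b, e, g. That is one component of size 3.
Starting from a we can reach a, c, d, f. That is one component of size 4.
Total: 2 components.

2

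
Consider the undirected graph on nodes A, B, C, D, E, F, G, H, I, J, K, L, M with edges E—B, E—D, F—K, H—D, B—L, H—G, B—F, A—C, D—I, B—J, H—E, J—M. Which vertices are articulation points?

Removing B increases the component count from 2 to 5, so B is a cut vertex.
Removing D increases the component count from 2 to 3, so D is a cut vertex.
Removing E increases the component count from 2 to 3, so E is a cut vertex.
Likewise F, H, J are cut vertices.
By contrast removing C leaves 2 components; it is not a cut vertex. No other vertex is a cut vertex either.

B, D, E, F, H, J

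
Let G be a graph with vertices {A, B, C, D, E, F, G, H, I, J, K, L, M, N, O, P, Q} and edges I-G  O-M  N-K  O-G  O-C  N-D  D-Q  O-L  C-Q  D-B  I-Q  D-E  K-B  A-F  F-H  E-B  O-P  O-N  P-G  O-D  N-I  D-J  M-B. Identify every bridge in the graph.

The edges on the cycle O-N-K-B-M-O are not bridges since each lies on that cycle.
But removing L-O disconnects L from O; removing A-F disconnects A from F; removing H-F disconnects H from F; removing D-J disconnects D from J — these are bridges.

A-F, D-J, F-H, L-O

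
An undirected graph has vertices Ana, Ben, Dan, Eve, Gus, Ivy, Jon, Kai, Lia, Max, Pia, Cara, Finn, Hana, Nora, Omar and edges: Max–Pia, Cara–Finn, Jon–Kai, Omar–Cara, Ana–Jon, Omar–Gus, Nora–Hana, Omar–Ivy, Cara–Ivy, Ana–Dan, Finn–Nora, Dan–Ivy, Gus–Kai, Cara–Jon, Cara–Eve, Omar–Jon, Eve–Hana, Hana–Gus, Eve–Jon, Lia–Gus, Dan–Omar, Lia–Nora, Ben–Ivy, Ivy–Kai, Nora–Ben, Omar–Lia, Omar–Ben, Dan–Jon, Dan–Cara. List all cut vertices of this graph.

none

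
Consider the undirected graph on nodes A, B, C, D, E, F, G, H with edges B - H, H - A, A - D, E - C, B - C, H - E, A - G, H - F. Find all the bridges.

The edges on the cycle B-H-E-C-B are not bridges since each lies on that cycle.
But removing H - F disconnects H from F; removing D - A disconnects D from A; removing G - A disconnects G from A; removing H - A disconnects H from A — these are bridges.

A-D, A-G, A-H, F-H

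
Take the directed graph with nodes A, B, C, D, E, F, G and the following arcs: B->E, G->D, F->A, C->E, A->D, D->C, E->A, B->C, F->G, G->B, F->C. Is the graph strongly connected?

No

There is no directed path from D to F, so the graph is not strongly connected.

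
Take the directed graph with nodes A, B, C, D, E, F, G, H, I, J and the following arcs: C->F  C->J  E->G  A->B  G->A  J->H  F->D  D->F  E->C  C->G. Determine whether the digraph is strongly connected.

There is no directed path from E to I, so the graph is not strongly connected.

No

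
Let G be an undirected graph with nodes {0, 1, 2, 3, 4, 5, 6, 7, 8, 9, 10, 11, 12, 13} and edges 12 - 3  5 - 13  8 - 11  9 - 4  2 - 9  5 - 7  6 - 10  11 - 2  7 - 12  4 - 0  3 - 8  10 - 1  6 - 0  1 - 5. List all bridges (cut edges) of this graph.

13-5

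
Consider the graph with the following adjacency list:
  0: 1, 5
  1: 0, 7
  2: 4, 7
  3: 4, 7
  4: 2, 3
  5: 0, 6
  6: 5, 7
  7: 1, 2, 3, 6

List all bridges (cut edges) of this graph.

none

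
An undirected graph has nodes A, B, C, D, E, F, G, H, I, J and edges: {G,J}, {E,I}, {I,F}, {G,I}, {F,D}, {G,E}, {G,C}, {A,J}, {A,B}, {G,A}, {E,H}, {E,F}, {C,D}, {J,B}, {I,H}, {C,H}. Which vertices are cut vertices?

Removing G increases the component count from 1 to 2, so G is a cut vertex.
By contrast removing H leaves 1 component; it is not a cut vertex. No other vertex is a cut vertex either.

G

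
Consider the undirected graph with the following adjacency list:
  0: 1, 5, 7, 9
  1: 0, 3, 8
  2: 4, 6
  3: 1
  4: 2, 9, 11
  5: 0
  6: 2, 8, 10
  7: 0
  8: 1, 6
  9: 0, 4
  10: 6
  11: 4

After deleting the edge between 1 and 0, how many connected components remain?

1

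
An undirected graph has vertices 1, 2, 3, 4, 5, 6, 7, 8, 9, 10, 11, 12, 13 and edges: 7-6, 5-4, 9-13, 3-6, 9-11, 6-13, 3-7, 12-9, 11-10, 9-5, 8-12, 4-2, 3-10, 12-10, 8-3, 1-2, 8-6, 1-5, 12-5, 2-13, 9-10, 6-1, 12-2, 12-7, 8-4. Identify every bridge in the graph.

The edges on the cycle 8-12-9-11-10-3-8 are not bridges since each lies on that cycle.
Every edge lies on some cycle, so there are no bridges.

none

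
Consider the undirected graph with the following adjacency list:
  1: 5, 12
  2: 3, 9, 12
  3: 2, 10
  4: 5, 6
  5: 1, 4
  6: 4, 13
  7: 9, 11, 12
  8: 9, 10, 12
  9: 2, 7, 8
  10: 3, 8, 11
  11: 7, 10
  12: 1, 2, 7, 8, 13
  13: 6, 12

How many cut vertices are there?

Removing 12 increases the component count from 1 to 2, so 12 is a cut vertex.
By contrast removing 3 leaves 1 component; it is not a cut vertex. No other vertex is a cut vertex either.

1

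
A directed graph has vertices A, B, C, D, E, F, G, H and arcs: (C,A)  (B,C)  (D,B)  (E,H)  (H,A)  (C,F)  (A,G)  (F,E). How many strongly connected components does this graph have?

{A} is an SCC by itself.
{G} is an SCC by itself.
{F} is an SCC by itself.
{B} is an SCC by itself.
{C} is an SCC by itself.
(and 3 more singleton SCCs)
That gives 8 strongly connected components.

8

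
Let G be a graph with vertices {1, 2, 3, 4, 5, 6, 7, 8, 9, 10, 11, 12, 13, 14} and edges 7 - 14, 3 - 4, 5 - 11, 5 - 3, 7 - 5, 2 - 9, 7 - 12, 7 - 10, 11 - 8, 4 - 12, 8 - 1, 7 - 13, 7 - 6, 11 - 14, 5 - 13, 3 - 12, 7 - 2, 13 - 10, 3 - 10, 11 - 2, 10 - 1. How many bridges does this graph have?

2

The edges on the cycle 5-11-8-1-10-13-5 are not bridges since each lies on that cycle.
But removing 9 - 2 disconnects 9 from 2; removing 6 - 7 disconnects 6 from 7 — these are bridges.
That makes 2 bridges.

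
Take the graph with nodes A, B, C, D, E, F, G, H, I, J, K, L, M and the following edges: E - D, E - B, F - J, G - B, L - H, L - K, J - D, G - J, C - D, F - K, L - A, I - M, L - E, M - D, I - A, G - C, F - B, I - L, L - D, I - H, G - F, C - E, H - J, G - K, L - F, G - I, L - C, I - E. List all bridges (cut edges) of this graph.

The edges on the cycle G-I-L-C-G are not bridges since each lies on that cycle.
Every edge lies on some cycle, so there are no bridges.

none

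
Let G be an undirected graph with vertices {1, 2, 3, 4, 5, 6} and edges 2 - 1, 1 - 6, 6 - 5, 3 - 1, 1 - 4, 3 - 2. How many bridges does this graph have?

3

The edges on the cycle 3-2-1-3 are not bridges since each lies on that cycle.
But removing 1 - 4 disconnects 1 from 4; removing 1 - 6 disconnects 1 from 6; removing 6 - 5 disconnects 6 from 5 — these are bridges.
That makes 3 bridges.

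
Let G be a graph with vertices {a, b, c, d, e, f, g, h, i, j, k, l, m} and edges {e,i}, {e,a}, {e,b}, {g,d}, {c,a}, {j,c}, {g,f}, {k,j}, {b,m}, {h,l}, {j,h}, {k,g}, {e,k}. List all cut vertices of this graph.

b, e, g, h, j, k

Removing b increases the component count from 1 to 2, so b is a cut vertex.
Removing e increases the component count from 1 to 3, so e is a cut vertex.
Removing g increases the component count from 1 to 3, so g is a cut vertex.
Likewise h, j, k are cut vertices.
By contrast removing d leaves 1 component; it is not a cut vertex. No other vertex is a cut vertex either.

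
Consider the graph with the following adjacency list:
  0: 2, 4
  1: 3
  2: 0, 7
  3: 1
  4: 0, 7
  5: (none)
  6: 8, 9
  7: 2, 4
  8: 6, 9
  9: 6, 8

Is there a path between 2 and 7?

Yes

From 2 we can reach 0, 2, 4, 7, which includes 7.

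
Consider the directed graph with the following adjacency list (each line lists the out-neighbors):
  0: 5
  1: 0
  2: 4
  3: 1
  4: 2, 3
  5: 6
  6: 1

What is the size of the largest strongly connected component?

4

{0, 1, 5, 6} are all mutually reachable — one SCC of size 4.
{2, 4} are all mutually reachable — one SCC of size 2.
{3} is an SCC by itself.
The largest has 4 vertices.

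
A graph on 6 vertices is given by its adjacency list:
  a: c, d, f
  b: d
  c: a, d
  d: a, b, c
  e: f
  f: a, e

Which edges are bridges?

a-f, b-d, e-f

The edges on the cycle a-d-c-a are not bridges since each lies on that cycle.
But removing d-b disconnects d from b; removing e-f disconnects e from f; removing f-a disconnects f from a — these are bridges.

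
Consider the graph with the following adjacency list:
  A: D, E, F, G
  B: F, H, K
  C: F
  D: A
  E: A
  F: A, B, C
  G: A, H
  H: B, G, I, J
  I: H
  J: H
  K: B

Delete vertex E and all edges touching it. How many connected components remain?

1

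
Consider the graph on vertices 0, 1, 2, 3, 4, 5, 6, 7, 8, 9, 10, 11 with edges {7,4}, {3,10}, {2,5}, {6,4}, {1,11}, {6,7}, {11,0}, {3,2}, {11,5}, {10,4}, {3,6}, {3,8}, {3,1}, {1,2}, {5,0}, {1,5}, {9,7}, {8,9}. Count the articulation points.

1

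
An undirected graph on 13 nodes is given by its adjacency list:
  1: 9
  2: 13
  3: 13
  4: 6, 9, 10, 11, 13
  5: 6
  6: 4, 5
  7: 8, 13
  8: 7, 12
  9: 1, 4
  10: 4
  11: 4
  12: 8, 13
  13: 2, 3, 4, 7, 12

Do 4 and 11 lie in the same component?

From 4 we can reach 1, 2, 3, 4, 5, 6, 7, 8, 9, 10, 11, 12, 13, which includes 11.

Yes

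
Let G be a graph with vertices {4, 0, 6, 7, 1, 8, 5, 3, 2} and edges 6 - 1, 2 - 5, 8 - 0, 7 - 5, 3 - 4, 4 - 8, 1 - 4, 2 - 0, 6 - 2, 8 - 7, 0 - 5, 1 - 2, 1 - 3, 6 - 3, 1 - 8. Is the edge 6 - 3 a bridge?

No

After removing 6 - 3, the path 6-1-3 still connects them, so the edge is not a bridge.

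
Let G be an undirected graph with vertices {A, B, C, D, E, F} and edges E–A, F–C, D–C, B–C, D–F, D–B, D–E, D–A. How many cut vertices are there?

1

Removing D increases the component count from 1 to 2, so D is a cut vertex.
By contrast removing E leaves 1 component; it is not a cut vertex. No other vertex is a cut vertex either.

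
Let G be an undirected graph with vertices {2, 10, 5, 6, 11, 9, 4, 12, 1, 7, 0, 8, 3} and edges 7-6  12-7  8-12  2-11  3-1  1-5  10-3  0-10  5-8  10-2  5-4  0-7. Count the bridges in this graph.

4

The edges on the cycle 0-10-3-1-5-8-12-7-0 are not bridges since each lies on that cycle.
But removing 4-5 disconnects 4 from 5; removing 2-10 disconnects 2 from 10; removing 2-11 disconnects 2 from 11; removing 6-7 disconnects 6 from 7 — these are bridges.
That makes 4 bridges.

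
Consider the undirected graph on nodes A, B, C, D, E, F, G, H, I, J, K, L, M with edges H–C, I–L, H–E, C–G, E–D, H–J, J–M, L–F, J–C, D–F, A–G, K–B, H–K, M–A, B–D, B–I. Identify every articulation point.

Removing H increases the component count from 1 to 2, so H is a cut vertex.
By contrast removing F leaves 1 component; it is not a cut vertex. No other vertex is a cut vertex either.

H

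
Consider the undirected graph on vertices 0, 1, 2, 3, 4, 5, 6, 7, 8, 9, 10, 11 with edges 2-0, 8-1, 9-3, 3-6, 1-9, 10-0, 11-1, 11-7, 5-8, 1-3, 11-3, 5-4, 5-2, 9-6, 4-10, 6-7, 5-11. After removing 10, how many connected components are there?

With 10 gone, the remaining components are: {0, 1, 2, 3, 4, 5, 6, 7, 8, 9, 11}.
That is 1 component.

1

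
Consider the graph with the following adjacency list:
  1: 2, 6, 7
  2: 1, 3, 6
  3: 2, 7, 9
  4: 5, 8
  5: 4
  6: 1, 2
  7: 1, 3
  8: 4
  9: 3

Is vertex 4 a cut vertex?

Yes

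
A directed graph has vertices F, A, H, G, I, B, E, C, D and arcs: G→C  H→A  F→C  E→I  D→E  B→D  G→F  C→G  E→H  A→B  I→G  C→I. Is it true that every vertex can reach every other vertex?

No

There is no directed path from G to B, so the graph is not strongly connected.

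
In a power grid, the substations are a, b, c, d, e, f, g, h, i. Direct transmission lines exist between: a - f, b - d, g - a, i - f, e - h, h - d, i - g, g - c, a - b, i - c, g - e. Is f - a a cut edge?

No

After removing f - a, the path f-i-g-a still connects them, so the edge is not a bridge.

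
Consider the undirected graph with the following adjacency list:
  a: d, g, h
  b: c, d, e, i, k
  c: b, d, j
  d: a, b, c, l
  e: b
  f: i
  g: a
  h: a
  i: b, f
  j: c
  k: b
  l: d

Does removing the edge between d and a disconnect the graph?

Yes

Removing d-a leaves no path between d and a: the component count goes from 1 to 2. So it is a bridge.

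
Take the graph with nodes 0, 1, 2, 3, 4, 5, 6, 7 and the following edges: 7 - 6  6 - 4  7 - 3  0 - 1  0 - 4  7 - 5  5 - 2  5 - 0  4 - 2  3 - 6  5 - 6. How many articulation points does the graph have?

Removing 0 increases the component count from 1 to 2, so 0 is a cut vertex.
By contrast removing 2 leaves 1 component; it is not a cut vertex. No other vertex is a cut vertex either.

1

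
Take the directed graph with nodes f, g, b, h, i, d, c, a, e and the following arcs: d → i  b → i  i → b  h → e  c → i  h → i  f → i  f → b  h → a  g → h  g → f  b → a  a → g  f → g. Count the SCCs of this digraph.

{a, b, f, g, h, i} are all mutually reachable — one SCC of size 6.
{d} is an SCC by itself.
{e} is an SCC by itself.
{c} is an SCC by itself.
That gives 4 strongly connected components.

4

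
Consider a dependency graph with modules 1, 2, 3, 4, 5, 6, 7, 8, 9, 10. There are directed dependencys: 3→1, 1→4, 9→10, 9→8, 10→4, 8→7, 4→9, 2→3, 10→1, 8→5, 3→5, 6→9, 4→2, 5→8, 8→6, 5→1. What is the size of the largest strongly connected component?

{1, 2, 3, 4, 5, 6, 8, 9, 10} are all mutually reachable — one SCC of size 9.
{7} is an SCC by itself.
The largest has 9 vertices.

9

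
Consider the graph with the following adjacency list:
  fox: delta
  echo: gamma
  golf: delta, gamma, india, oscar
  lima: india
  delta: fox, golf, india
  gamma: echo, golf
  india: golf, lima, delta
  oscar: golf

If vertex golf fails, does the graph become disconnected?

Yes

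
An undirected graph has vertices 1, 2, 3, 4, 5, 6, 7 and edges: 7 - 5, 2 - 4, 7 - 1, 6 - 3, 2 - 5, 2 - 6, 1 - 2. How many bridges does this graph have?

The edges on the cycle 7-1-2-5-7 are not bridges since each lies on that cycle.
But removing 6 - 2 disconnects 6 from 2; removing 2 - 4 disconnects 2 from 4; removing 6 - 3 disconnects 6 from 3 — these are bridges.
That makes 3 bridges.

3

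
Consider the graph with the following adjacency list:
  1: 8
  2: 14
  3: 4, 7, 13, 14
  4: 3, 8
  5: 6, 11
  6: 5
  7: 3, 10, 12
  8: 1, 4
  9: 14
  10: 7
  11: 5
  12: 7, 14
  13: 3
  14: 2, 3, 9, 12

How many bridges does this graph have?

The edges on the cycle 3-7-12-14-3 are not bridges since each lies on that cycle.
But removing 3-13 disconnects 3 from 13; removing 2-14 disconnects 2 from 14; removing 6-5 disconnects 6 from 5; removing 4-8 disconnects 4 from 8 — these are bridges.
In total 9 edges are bridges.

9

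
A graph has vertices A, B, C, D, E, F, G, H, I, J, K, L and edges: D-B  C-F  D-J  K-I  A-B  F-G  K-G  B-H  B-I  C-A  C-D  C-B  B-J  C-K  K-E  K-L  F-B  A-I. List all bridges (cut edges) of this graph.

B-H, E-K, K-L

The edges on the cycle C-D-J-B-C are not bridges since each lies on that cycle.
But removing H-B disconnects H from B; removing E-K disconnects E from K; removing L-K disconnects L from K — these are bridges.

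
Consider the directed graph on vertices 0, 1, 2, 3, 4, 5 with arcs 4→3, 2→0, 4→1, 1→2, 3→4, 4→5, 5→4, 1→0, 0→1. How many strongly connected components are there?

{0, 1, 2} are all mutually reachable — one SCC of size 3.
{3, 4, 5} are all mutually reachable — one SCC of size 3.
That gives 2 strongly connected components.

2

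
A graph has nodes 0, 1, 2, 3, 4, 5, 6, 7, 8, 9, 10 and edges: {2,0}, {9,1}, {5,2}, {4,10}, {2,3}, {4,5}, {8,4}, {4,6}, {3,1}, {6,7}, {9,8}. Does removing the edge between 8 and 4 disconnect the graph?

No

After removing 8–4, the path 8-9-1-3-2-5-4 still connects them, so the edge is not a bridge.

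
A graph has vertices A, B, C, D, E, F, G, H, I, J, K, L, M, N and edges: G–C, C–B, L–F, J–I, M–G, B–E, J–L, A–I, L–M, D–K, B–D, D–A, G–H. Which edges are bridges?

B-E, D-K, F-L, G-H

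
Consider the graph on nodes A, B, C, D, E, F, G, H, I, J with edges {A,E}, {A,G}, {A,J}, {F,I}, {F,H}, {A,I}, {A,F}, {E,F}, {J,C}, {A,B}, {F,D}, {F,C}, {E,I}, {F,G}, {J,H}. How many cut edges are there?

2

The edges on the cycle A-E-F-H-J-A are not bridges since each lies on that cycle.
But removing B - A disconnects B from A; removing D - F disconnects D from F — these are bridges.
That makes 2 bridges.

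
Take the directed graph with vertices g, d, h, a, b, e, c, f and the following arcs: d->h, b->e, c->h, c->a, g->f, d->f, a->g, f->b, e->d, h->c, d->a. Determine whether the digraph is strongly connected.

Yes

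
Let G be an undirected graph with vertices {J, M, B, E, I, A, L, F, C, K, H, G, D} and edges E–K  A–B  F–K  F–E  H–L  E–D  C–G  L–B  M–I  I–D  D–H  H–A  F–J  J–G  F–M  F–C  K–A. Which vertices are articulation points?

Removing F increases the component count from 1 to 2, so F is a cut vertex.
By contrast removing E leaves 1 component; it is not a cut vertex. No other vertex is a cut vertex either.

F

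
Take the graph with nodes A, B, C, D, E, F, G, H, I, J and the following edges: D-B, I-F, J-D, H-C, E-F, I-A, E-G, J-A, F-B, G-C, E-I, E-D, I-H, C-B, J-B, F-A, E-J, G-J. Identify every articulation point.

none

Removing I, for instance, still leaves 1 component. No single vertex removal increases the component count — the graph has no articulation points.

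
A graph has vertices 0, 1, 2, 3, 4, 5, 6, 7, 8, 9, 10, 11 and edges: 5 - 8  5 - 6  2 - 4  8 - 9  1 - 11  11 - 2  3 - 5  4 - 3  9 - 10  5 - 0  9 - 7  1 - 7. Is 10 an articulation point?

No

Deleting 10 leaves 1 component (was 1), so 10 is not a cut vertex.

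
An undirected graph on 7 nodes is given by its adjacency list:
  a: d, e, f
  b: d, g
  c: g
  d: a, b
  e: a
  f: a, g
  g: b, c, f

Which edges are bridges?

a-e, c-g

The edges on the cycle f-g-b-d-a-f are not bridges since each lies on that cycle.
But removing g-c disconnects g from c; removing a-e disconnects a from e — these are bridges.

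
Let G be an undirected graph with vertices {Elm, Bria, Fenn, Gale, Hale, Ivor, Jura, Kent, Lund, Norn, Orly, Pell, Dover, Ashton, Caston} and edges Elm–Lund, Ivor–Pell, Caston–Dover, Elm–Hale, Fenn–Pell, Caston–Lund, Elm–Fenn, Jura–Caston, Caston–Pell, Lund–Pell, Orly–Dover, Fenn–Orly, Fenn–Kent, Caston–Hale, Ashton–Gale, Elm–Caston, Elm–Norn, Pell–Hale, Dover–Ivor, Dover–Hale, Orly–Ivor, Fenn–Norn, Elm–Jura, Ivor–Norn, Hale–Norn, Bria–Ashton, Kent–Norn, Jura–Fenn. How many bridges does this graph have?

2

The edges on the cycle Elm-Jura-Fenn-Orly-Ivor-Dover-Caston-Elm are not bridges since each lies on that cycle.
But removing Ashton–Gale disconnects Ashton from Gale; removing Bria–Ashton disconnects Bria from Ashton — these are bridges.
That makes 2 bridges.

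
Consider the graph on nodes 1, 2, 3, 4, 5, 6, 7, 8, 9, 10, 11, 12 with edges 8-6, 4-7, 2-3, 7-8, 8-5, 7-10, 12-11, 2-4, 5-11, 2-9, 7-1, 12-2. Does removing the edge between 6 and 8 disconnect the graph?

Removing 6-8 leaves no path between 6 and 8: the component count goes from 1 to 2. So it is a bridge.

Yes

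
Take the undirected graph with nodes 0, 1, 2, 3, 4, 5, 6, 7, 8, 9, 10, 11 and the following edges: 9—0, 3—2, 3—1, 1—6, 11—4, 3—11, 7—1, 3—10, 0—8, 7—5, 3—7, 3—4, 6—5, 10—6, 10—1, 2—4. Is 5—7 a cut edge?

No

After removing 5—7, the path 5-6-1-7 still connects them, so the edge is not a bridge.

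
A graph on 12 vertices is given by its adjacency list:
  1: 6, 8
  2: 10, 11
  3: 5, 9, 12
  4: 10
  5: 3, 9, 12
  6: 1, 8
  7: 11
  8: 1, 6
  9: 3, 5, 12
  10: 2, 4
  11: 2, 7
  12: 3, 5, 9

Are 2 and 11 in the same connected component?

Yes

From 2 we can reach 2, 4, 7, 10, 11, which includes 11.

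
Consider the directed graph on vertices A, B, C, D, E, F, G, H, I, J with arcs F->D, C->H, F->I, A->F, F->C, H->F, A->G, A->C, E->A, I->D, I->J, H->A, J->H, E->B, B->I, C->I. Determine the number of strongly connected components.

5

{A, C, F, H, I, J} are all mutually reachable — one SCC of size 6.
{E} is an SCC by itself.
{B} is an SCC by itself.
{D} is an SCC by itself.
{G} is an SCC by itself.
That gives 5 strongly connected components.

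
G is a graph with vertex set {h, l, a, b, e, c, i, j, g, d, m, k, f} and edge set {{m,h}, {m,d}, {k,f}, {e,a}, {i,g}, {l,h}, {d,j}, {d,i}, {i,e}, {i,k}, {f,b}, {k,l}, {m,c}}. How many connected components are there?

1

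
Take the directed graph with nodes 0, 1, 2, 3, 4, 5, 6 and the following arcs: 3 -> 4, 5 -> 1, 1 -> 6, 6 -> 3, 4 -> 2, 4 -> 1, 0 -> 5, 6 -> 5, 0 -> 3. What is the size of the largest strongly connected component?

{1, 3, 4, 5, 6} are all mutually reachable — one SCC of size 5.
{2} is an SCC by itself.
{0} is an SCC by itself.
The largest has 5 vertices.

5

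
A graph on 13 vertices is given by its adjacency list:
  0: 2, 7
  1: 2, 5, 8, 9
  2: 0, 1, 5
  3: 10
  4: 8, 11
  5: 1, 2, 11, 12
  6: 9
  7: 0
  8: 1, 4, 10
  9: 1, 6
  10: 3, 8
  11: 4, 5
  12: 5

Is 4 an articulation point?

No

Deleting 4 leaves 1 component (was 1) (its neighbors 8, 11 remain connected to each other), so 4 is not a cut vertex.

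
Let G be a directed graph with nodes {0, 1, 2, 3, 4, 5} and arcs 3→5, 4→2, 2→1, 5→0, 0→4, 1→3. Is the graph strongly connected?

From 3 we can reach every vertex (0, 1, 2, 3, 4, 5), and every vertex can reach 3 (0, 1, 2, 3, 4, 5). So the whole graph is one strongly connected component.

Yes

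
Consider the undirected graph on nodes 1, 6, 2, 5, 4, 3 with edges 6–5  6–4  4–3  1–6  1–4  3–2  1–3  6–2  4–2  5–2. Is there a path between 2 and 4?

Yes

From 2 we can reach 1, 2, 3, 4, 5, 6, which includes 4.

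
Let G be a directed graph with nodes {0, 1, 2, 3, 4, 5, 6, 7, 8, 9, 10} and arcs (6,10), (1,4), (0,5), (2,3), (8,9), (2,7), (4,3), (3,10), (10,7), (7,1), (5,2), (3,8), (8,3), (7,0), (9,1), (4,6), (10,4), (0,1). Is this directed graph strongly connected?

From 10 we can reach every vertex (0, 1, 2, 3, 4, 5, 6, 7, 8, 9, 10), and every vertex can reach 10 (0, 1, 2, 3, 4, 5, 6, 7, 8, 9, 10). So the whole graph is one strongly connected component.

Yes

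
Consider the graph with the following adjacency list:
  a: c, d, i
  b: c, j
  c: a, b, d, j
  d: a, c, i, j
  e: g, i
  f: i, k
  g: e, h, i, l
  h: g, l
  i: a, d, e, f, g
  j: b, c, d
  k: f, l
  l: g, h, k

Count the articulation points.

Removing i increases the component count from 1 to 2, so i is a cut vertex.
By contrast removing a leaves 1 component; it is not a cut vertex. No other vertex is a cut vertex either.

1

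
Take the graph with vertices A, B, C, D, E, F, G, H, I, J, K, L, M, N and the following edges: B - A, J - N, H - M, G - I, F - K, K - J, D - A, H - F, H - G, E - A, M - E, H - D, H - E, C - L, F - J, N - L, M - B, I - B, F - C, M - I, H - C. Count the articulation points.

1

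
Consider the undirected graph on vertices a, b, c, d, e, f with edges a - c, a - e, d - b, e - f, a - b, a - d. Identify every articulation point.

Removing a increases the component count from 1 to 3, so a is a cut vertex.
Removing e increases the component count from 1 to 2, so e is a cut vertex.
By contrast removing c leaves 1 component; it is not a cut vertex. No other vertex is a cut vertex either.

a, e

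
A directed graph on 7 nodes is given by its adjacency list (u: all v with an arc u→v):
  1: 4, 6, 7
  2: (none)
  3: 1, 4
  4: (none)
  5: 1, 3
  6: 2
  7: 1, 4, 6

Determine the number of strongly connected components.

{1, 7} are all mutually reachable — one SCC of size 2.
{3} is an SCC by itself.
{4} is an SCC by itself.
{2} is an SCC by itself.
{6} is an SCC by itself.
(and 1 more singleton SCC)
That gives 6 strongly connected components.

6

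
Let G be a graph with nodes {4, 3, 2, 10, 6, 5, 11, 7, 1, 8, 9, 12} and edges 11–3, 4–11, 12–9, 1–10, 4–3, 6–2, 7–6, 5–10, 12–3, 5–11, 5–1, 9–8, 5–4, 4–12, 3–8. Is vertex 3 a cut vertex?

No

Deleting 3 leaves 2 components (was 2), so 3 is not a cut vertex.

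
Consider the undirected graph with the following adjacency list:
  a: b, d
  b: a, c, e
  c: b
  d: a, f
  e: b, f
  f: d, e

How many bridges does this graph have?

1

The edges on the cycle e-f-d-a-b-e are not bridges since each lies on that cycle.
But removing b-c disconnects b from c — this is a bridge.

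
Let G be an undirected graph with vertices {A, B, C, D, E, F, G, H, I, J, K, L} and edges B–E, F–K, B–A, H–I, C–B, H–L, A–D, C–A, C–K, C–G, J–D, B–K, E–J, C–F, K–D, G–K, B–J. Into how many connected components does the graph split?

Starting from H we can reach H, I, L. That is one component of size 3.
Starting from A we can reach A, B, C, D, E, F, G, J, K. That is one component of size 9.
Total: 2 components.

2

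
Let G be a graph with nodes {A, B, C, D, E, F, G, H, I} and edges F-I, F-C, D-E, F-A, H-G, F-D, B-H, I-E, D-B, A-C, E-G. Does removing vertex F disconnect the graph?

Yes

Deleting F raises the number of components from 1 to 2, so F is a cut vertex.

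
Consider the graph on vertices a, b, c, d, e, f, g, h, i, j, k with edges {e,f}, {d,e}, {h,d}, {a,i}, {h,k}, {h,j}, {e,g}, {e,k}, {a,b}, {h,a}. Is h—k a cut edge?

No

After removing h—k, the path h-d-e-k still connects them, so the edge is not a bridge.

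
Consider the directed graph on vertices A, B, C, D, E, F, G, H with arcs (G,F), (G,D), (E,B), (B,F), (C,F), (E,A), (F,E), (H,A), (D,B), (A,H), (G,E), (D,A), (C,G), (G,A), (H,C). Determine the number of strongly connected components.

1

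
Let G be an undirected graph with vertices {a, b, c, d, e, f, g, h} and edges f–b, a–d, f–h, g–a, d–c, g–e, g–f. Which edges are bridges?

removing f–g disconnects f from g; removing b–f disconnects b from f; removing g–e disconnects g from e; removing f–h disconnects f from h — these are bridges.
In total 7 edges are bridges.

a-d, a-g, b-f, c-d, e-g, f-g, f-h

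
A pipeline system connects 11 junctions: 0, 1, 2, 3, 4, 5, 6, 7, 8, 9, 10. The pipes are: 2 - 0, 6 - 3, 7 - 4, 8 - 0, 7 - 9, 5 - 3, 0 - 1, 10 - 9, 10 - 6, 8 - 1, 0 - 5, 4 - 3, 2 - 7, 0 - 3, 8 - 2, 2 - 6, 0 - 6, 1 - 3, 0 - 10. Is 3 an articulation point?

No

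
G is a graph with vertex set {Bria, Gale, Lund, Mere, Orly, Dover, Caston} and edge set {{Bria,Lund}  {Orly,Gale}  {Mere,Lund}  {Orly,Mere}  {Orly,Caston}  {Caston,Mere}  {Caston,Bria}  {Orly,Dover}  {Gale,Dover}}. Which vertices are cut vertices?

Orly

Removing Orly increases the component count from 1 to 2, so Orly is a cut vertex.
By contrast removing Bria leaves 1 component; it is not a cut vertex. No other vertex is a cut vertex either.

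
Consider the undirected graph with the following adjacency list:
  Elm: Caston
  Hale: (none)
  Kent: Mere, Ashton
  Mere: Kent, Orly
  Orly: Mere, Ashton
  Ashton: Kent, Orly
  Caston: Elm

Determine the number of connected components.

3

Hale is isolated — a component by itself.
Starting from Elm we can reach Elm, Caston. That is one component of size 2.
Starting from Kent we can reach Kent, Mere, Orly, Ashton. That is one component of size 4.
Total: 3 components.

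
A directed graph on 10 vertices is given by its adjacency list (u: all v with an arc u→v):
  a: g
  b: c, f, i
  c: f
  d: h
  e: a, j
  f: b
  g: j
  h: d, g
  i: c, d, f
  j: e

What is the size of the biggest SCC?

4

{a, e, g, j} are all mutually reachable — one SCC of size 4.
{b, c, f, i} are all mutually reachable — one SCC of size 4.
{d, h} are all mutually reachable — one SCC of size 2.
The largest has 4 vertices.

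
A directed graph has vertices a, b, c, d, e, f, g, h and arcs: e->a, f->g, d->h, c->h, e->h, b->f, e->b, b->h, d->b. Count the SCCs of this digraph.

8

{d} is an SCC by itself.
{e} is an SCC by itself.
{h} is an SCC by itself.
{f} is an SCC by itself.
{g} is an SCC by itself.
(and 3 more singleton SCCs)
That gives 8 strongly connected components.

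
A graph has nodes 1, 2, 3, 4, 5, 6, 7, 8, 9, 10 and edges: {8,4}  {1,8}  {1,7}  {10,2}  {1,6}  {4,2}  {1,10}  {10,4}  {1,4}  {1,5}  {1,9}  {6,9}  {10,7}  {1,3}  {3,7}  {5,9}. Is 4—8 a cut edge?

No

After removing 4—8, the path 4-1-8 still connects them, so the edge is not a bridge.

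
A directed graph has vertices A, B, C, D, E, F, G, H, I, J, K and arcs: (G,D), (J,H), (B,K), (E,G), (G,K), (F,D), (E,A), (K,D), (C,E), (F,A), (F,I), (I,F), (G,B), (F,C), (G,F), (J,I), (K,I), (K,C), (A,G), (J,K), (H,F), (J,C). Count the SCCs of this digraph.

4

{A, B, C, E, F, G, I, K} are all mutually reachable — one SCC of size 8.
{J} is an SCC by itself.
{D} is an SCC by itself.
{H} is an SCC by itself.
That gives 4 strongly connected components.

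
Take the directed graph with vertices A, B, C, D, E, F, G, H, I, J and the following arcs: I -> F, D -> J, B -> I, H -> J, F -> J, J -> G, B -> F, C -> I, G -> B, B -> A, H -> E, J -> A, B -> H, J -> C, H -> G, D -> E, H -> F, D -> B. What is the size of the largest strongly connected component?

7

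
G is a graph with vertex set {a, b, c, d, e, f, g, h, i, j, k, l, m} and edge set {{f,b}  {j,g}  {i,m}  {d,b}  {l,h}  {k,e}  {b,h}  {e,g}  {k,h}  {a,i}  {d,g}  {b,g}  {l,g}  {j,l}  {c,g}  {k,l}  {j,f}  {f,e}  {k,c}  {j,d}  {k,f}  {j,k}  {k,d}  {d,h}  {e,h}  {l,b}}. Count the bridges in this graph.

2

The edges on the cycle f-e-g-b-f are not bridges since each lies on that cycle.
But removing a—i disconnects a from i; removing i—m disconnects i from m — these are bridges.
That makes 2 bridges.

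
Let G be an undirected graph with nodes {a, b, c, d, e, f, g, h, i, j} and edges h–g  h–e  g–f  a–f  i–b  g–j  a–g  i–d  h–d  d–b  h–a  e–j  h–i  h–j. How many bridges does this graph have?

0

The edges on the cycle h-a-f-g-h are not bridges since each lies on that cycle.
Every edge lies on some cycle, so there are no bridges.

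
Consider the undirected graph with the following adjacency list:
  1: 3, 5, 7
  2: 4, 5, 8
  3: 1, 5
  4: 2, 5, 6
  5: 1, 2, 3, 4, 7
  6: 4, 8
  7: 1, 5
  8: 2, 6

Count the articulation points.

1

Removing 5 increases the component count from 1 to 2, so 5 is a cut vertex.
By contrast removing 3 leaves 1 component; it is not a cut vertex. No other vertex is a cut vertex either.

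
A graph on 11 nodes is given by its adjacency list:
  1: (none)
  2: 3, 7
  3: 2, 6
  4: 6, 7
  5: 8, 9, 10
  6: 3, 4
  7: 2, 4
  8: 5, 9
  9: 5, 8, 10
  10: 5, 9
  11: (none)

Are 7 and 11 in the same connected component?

No

The component containing 7 is {2, 3, 4, 6, 7}, and 11 is not in it.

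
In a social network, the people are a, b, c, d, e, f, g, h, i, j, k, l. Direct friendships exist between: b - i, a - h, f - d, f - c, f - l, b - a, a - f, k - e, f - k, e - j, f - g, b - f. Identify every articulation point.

a, b, e, f, k

Removing a increases the component count from 1 to 2, so a is a cut vertex.
Removing b increases the component count from 1 to 2, so b is a cut vertex.
Removing e increases the component count from 1 to 2, so e is a cut vertex.
Likewise f, k are cut vertices.
By contrast removing c leaves 1 component; it is not a cut vertex. No other vertex is a cut vertex either.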